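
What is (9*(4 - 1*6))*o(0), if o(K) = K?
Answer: 0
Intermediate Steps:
(9*(4 - 1*6))*o(0) = (9*(4 - 1*6))*0 = (9*(4 - 6))*0 = (9*(-2))*0 = -18*0 = 0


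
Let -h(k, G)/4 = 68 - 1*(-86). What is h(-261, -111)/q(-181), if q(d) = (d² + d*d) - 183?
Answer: -616/65339 ≈ -0.0094278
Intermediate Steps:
h(k, G) = -616 (h(k, G) = -4*(68 - 1*(-86)) = -4*(68 + 86) = -4*154 = -616)
q(d) = -183 + 2*d² (q(d) = (d² + d²) - 183 = 2*d² - 183 = -183 + 2*d²)
h(-261, -111)/q(-181) = -616/(-183 + 2*(-181)²) = -616/(-183 + 2*32761) = -616/(-183 + 65522) = -616/65339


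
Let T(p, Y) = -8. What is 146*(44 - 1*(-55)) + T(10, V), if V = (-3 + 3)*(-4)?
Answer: 14446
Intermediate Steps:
V = 0 (V = 0*(-4) = 0)
146*(44 - 1*(-55)) + T(10, V) = 146*(44 - 1*(-55)) - 8 = 146*(44 + 55) - 8 = 146*99 - 8 = 14454 - 8 = 14446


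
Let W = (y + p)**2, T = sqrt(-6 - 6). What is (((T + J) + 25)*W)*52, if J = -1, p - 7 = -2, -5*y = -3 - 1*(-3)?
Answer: 31200 + 2600*I*sqrt(3) ≈ 31200.0 + 4503.3*I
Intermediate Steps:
T = 2*I*sqrt(3) (T = sqrt(-12) = 2*I*sqrt(3) ≈ 3.4641*I)
y = 0 (y = -(-3 - 1*(-3))/5 = -(-3 + 3)/5 = -1/5*0 = 0)
p = 5 (p = 7 - 2 = 5)
W = 25 (W = (0 + 5)**2 = 5**2 = 25)
(((T + J) + 25)*W)*52 = (((2*I*sqrt(3) - 1) + 25)*25)*52 = (((-1 + 2*I*sqrt(3)) + 25)*25)*52 = ((24 + 2*I*sqrt(3))*25)*52 = (600 + 50*I*sqrt(3))*52 = 31200 + 2600*I*sqrt(3)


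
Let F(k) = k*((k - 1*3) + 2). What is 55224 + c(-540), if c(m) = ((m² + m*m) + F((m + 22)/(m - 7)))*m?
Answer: -94212760322304/299209 ≈ -3.1487e+8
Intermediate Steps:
F(k) = k*(-1 + k) (F(k) = k*((k - 3) + 2) = k*((-3 + k) + 2) = k*(-1 + k))
c(m) = m*(2*m² + (-1 + (22 + m)/(-7 + m))*(22 + m)/(-7 + m)) (c(m) = ((m² + m*m) + ((m + 22)/(m - 7))*(-1 + (m + 22)/(m - 7)))*m = ((m² + m²) + ((22 + m)/(-7 + m))*(-1 + (22 + m)/(-7 + m)))*m = (2*m² + ((22 + m)/(-7 + m))*(-1 + (22 + m)/(-7 + m)))*m = (2*m² + (-1 + (22 + m)/(-7 + m))*(22 + m)/(-7 + m))*m = m*(2*m² + (-1 + (22 + m)/(-7 + m))*(22 + m)/(-7 + m)))
55224 + c(-540) = 55224 - 540*(638 + 29*(-540) + 2*(-540)²*(-7 - 540)²)/(-7 - 540)² = 55224 - 540*(638 - 15660 + 2*291600*(-547)²)/(-547)² = 55224 - 540*1/299209*(638 - 15660 + 2*291600*299209) = 55224 - 540*1/299209*(638 - 15660 + 174498688800) = 55224 - 540*1/299209*174498673778 = 55224 - 94229283840120/299209 = -94212760322304/299209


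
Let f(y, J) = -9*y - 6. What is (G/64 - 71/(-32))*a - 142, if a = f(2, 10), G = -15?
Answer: -1517/8 ≈ -189.63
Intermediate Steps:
f(y, J) = -6 - 9*y
a = -24 (a = -6 - 9*2 = -6 - 18 = -24)
(G/64 - 71/(-32))*a - 142 = (-15/64 - 71/(-32))*(-24) - 142 = (-15*1/64 - 71*(-1/32))*(-24) - 142 = (-15/64 + 71/32)*(-24) - 142 = (127/64)*(-24) - 142 = -381/8 - 142 = -1517/8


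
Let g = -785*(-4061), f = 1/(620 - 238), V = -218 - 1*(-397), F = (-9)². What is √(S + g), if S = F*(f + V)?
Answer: √467304713758/382 ≈ 1789.5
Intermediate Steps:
F = 81
V = 179 (V = -218 + 397 = 179)
f = 1/382 ≈ 0.0026178
g = 3187885
S = 5538699/382 (S = 81*(1/382 + 179) = 81*(68379/382) = 5538699/382 ≈ 14499.)
√(S + g) = √(5538699/382 + 3187885) = √(1223310769/382) = √467304713758/382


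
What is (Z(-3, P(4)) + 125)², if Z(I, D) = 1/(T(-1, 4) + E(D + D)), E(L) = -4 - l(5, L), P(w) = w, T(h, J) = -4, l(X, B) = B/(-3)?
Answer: 3988009/256 ≈ 15578.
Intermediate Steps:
l(X, B) = -B/3 (l(X, B) = B*(-⅓) = -B/3)
E(L) = -4 + L/3 (E(L) = -4 - (-1)*L/3 = -4 + L/3)
Z(I, D) = 1/(-8 + 2*D/3) (Z(I, D) = 1/(-4 + (-4 + (D + D)/3)) = 1/(-4 + (-4 + (2*D)/3)) = 1/(-4 + (-4 + 2*D/3)) = 1/(-8 + 2*D/3))
(Z(-3, P(4)) + 125)² = (3/(2*(-12 + 4)) + 125)² = ((3/2)/(-8) + 125)² = ((3/2)*(-⅛) + 125)² = (-3/16 + 125)² = (1997/16)² = 3988009/256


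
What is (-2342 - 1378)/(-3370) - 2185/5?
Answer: -146897/337 ≈ -435.90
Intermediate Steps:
(-2342 - 1378)/(-3370) - 2185/5 = -3720*(-1/3370) - 2185*⅕ = 372/337 - 437 = -146897/337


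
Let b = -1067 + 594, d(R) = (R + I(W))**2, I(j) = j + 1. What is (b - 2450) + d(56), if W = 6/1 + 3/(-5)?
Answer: 24269/25 ≈ 970.76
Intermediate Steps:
W = 27/5 (W = 6*1 + 3*(-1/5) = 6 - 3/5 = 27/5 ≈ 5.4000)
I(j) = 1 + j
d(R) = (32/5 + R)**2 (d(R) = (R + (1 + 27/5))**2 = (R + 32/5)**2 = (32/5 + R)**2)
b = -473
(b - 2450) + d(56) = (-473 - 2450) + (32 + 5*56)**2/25 = -2923 + (32 + 280)**2/25 = -2923 + (1/25)*312**2 = -2923 + (1/25)*97344 = -2923 + 97344/25 = 24269/25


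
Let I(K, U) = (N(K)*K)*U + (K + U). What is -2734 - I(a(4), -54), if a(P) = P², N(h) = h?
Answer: 11128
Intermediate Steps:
I(K, U) = K + U + U*K² (I(K, U) = (K*K)*U + (K + U) = K²*U + (K + U) = U*K² + (K + U) = K + U + U*K²)
-2734 - I(a(4), -54) = -2734 - (4² - 54 - 54*(4²)²) = -2734 - (16 - 54 - 54*16²) = -2734 - (16 - 54 - 54*256) = -2734 - (16 - 54 - 13824) = -2734 - 1*(-13862) = -2734 + 13862 = 11128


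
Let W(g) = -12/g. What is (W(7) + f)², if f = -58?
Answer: 174724/49 ≈ 3565.8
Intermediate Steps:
(W(7) + f)² = (-12/7 - 58)² = (-418/7)² = 174724/49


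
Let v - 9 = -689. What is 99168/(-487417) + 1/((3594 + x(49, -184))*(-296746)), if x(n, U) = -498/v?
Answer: -17983404455684666/88389571325313069 ≈ -0.20346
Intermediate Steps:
v = -680 (v = 9 - 689 = -680)
x(n, U) = 249/340 (x(n, U) = -498/(-680) = -498*(-1/680) = 249/340)
99168/(-487417) + 1/((3594 + x(49, -184))*(-296746)) = 99168/(-487417) + 1/((3594 + 249/340)*(-296746)) = 99168*(-1/487417) - 1/296746/(1222209/340) = -99168/487417 + (340/1222209)*(-1/296746) = -99168/487417 - 170/181342815957 = -17983404455684666/88389571325313069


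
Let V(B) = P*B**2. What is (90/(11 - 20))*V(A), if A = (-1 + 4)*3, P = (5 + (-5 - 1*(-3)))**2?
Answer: -7290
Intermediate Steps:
P = 9 (P = (5 + (-5 + 3))**2 = (5 - 2)**2 = 3**2 = 9)
A = 9 (A = 3*3 = 9)
V(B) = 9*B**2
(90/(11 - 20))*V(A) = (90/(11 - 20))*(9*9**2) = (90/(-9))*(9*81) = (90*(-1/9))*729 = -10*729 = -7290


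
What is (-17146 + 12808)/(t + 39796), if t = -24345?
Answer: -4338/15451 ≈ -0.28076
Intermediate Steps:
(-17146 + 12808)/(t + 39796) = (-17146 + 12808)/(-24345 + 39796) = -4338/15451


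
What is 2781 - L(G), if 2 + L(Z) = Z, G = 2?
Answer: 2781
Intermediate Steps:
L(Z) = -2 + Z
2781 - L(G) = 2781 - (-2 + 2) = 2781 - 1*0 = 2781 + 0 = 2781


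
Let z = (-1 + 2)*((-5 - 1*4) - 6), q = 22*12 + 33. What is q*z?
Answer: -4455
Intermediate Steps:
q = 297 (q = 264 + 33 = 297)
z = -15 (z = 1*((-5 - 4) - 6) = 1*(-9 - 6) = 1*(-15) = -15)
q*z = 297*(-15) = -4455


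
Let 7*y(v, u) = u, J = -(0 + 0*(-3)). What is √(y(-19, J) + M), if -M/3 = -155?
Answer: √465 ≈ 21.564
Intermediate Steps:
J = 0 (J = -(0 + 0) = -1*0 = 0)
y(v, u) = u/7
M = 465 (M = -3*(-155) = 465)
√(y(-19, J) + M) = √((⅐)*0 + 465) = √(0 + 465) = √465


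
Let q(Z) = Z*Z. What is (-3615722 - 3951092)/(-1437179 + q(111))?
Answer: 3783407/712429 ≈ 5.3106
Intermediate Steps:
q(Z) = Z²
(-3615722 - 3951092)/(-1437179 + q(111)) = (-3615722 - 3951092)/(-1437179 + 111²) = -7566814/(-1437179 + 12321) = -7566814/(-1424858) = -7566814*(-1/1424858) = 3783407/712429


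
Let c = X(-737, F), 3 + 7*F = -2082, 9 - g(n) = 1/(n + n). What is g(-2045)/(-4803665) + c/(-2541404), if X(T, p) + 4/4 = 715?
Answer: -1765187796943/6241367324093675 ≈ -0.00028282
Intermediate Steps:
g(n) = 9 - 1/(2*n) (g(n) = 9 - 1/(n + n) = 9 - 1/(2*n))
F = -2085/7 (F = -3/7 + (⅐)*(-2082) = -3/7 - 2082/7 = -2085/7 ≈ -297.86)
X(T, p) = 714 (X(T, p) = -1 + 715 = 714)
c = 714
g(-2045)/(-4803665) + c/(-2541404) = (9 - ½/(-2045))/(-4803665) + 714/(-2541404) = (9 - ½*(-1/2045))*(-1/4803665) + 714*(-1/2541404) = (9 + 1/4090)*(-1/4803665) - 357/1270702 = (36811/4090)*(-1/4803665) - 357/1270702 = -36811/19646989850 - 357/1270702 = -1765187796943/6241367324093675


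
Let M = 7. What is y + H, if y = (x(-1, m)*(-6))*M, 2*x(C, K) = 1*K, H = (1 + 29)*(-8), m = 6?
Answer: -366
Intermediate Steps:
H = -240 (H = 30*(-8) = -240)
x(C, K) = K/2 (x(C, K) = (1*K)/2 = K/2)
y = -126 (y = (((1/2)*6)*(-6))*7 = (3*(-6))*7 = -18*7 = -126)
y + H = -126 - 240 = -366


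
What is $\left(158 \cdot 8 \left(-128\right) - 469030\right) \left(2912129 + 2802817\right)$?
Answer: $-3605113665612$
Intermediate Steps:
$\left(158 \cdot 8 \left(-128\right) - 469030\right) \left(2912129 + 2802817\right) = \left(1264 \left(-128\right) - 469030\right) 5714946 = \left(-161792 - 469030\right) 5714946 = \left(-630822\right) 5714946 = -3605113665612$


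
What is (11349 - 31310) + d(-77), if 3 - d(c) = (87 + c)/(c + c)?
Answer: -1536761/77 ≈ -19958.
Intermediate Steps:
d(c) = 3 - (87 + c)/(2*c) (d(c) = 3 - (87 + c)/(c + c) = 3 - (87 + c)/(2*c))
(11349 - 31310) + d(-77) = (11349 - 31310) + (½)*(-87 + 5*(-77))/(-77) = -19961 + (½)*(-1/77)*(-87 - 385) = -19961 + (½)*(-1/77)*(-472) = -19961 + 236/77 = -1536761/77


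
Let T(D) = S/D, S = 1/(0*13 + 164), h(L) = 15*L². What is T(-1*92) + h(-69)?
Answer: 1077509519/15088 ≈ 71415.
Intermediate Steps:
S = 1/164 (S = 1/(0 + 164) = 1/164 ≈ 0.0060976)
T(D) = 1/(164*D)
T(-1*92) + h(-69) = 1/(164*((-1*92))) + 15*(-69)² = (1/164)/(-92) + 15*4761 = (1/164)*(-1/92) + 71415 = -1/15088 + 71415 = 1077509519/15088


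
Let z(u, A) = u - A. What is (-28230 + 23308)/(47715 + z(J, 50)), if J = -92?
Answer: -4922/47573 ≈ -0.10346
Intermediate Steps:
(-28230 + 23308)/(47715 + z(J, 50)) = (-28230 + 23308)/(47715 + (-92 - 1*50)) = -4922/(47715 + (-92 - 50)) = -4922/(47715 - 142) = -4922/47573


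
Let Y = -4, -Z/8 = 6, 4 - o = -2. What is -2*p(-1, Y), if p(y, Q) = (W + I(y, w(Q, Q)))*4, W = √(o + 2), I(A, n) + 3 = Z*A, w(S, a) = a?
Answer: -360 - 16*√2 ≈ -382.63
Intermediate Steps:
o = 6 (o = 4 - 1*(-2) = 4 + 2 = 6)
Z = -48 (Z = -8*6 = -48)
I(A, n) = -3 - 48*A
W = 2*√2 (W = √(6 + 2) = √8 = 2*√2 ≈ 2.8284)
p(y, Q) = -12 - 192*y + 8*√2 (p(y, Q) = (2*√2 + (-3 - 48*y))*4 = (-3 - 48*y + 2*√2)*4 = -12 - 192*y + 8*√2)
-2*p(-1, Y) = -2*(-12 - 192*(-1) + 8*√2) = -2*(-12 + 192 + 8*√2) = -2*(180 + 8*√2) = -360 - 16*√2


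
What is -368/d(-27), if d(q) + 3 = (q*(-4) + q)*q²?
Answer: -184/29523 ≈ -0.0062324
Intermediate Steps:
d(q) = -3 - 3*q³ (d(q) = -3 + (q*(-4) + q)*q² = -3 + (-4*q + q)*q² = -3 + (-3*q)*q² = -3 - 3*q³)
-368/d(-27) = -368/(-3 - 3*(-27)³) = -368/(-3 - 3*(-19683)) = -368/(-3 + 59049) = -368/59046 = -368*1/59046 = -184/29523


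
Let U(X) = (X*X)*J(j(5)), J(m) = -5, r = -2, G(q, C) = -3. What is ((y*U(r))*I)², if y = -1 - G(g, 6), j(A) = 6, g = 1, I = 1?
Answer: 1600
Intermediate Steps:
y = 2 (y = -1 - 1*(-3) = -1 + 3 = 2)
U(X) = -5*X² (U(X) = (X*X)*(-5) = X²*(-5) = -5*X²)
((y*U(r))*I)² = ((2*(-5*(-2)²))*1)² = ((2*(-5*4))*1)² = ((2*(-20))*1)² = (-40*1)² = (-40)² = 1600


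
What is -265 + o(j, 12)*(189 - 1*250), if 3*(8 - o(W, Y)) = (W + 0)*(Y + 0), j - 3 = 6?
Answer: 1443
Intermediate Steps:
j = 9 (j = 3 + 6 = 9)
o(W, Y) = 8 - W*Y/3 (o(W, Y) = 8 - (W + 0)*(Y + 0)/3 = 8 - W*Y/3)
-265 + o(j, 12)*(189 - 1*250) = -265 + (8 - 1/3*9*12)*(189 - 1*250) = -265 + (8 - 36)*(189 - 250) = -265 - 28*(-61) = -265 + 1708 = 1443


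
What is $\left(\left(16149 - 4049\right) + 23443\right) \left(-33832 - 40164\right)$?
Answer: $-2630039828$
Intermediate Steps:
$\left(\left(16149 - 4049\right) + 23443\right) \left(-33832 - 40164\right) = \left(12100 + 23443\right) \left(-73996\right) = 35543 \left(-73996\right) = -2630039828$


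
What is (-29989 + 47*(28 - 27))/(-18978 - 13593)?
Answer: 2722/2961 ≈ 0.91928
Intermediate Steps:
(-29989 + 47*(28 - 27))/(-18978 - 13593) = (-29989 + 47*1)/(-32571) = (-29989 + 47)*(-1/32571) = -29942*(-1/32571) = 2722/2961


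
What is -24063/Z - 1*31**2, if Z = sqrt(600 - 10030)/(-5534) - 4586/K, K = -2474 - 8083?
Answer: -18149078507915919431/322570379622923 - 7420616254447929*I*sqrt(9430)/322570379622923 ≈ -56264.0 - 2233.9*I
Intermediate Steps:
K = -10557
Z = 4586/10557 - I*sqrt(9430)/5534 (Z = sqrt(600 - 10030)/(-5534) - 4586/(-10557) = sqrt(-9430)*(-1/5534) - 4586*(-1/10557) = (I*sqrt(9430))*(-1/5534) + 4586/10557 = -I*sqrt(9430)/5534 + 4586/10557 = 4586/10557 - I*sqrt(9430)/5534 ≈ 0.4344 - 0.017548*I)
-24063/Z - 1*31**2 = -24063/(4586/10557 - I*sqrt(9430)/5534) - 1*31**2 = -24063/(4586/10557 - I*sqrt(9430)/5534) - 1*961 = -24063/(4586/10557 - I*sqrt(9430)/5534) - 961 = -961 - 24063/(4586/10557 - I*sqrt(9430)/5534)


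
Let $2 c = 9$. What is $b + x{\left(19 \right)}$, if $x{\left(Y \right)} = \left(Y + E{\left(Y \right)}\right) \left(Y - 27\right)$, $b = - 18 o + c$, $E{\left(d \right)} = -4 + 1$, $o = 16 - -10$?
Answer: $- \frac{1183}{2} \approx -591.5$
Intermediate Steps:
$o = 26$ ($o = 16 + 10 = 26$)
$c = \frac{9}{2}$ ($c = \frac{1}{2} \cdot 9 = \frac{9}{2} \approx 4.5$)
$E{\left(d \right)} = -3$
$b = - \frac{927}{2}$ ($b = \left(-18\right) 26 + \frac{9}{2} = -468 + \frac{9}{2} = - \frac{927}{2} \approx -463.5$)
$x{\left(Y \right)} = \left(-27 + Y\right) \left(-3 + Y\right)$ ($x{\left(Y \right)} = \left(Y - 3\right) \left(Y - 27\right) = \left(-3 + Y\right) \left(-27 + Y\right) = \left(-27 + Y\right) \left(-3 + Y\right)$)
$b + x{\left(19 \right)} = - \frac{927}{2} + \left(81 + 19^{2} - 570\right) = - \frac{927}{2} + \left(81 + 361 - 570\right) = - \frac{927}{2} - 128 = - \frac{1183}{2}$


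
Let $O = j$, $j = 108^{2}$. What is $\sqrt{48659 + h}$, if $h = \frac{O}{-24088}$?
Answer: $\frac{\sqrt{441143991701}}{3011} \approx 220.59$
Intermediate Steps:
$j = 11664$
$O = 11664$
$h = - \frac{1458}{3011}$ ($h = \frac{11664}{-24088} = 11664 \left(- \frac{1}{24088}\right) = - \frac{1458}{3011} \approx -0.48422$)
$\sqrt{48659 + h} = \sqrt{48659 - \frac{1458}{3011}} = \sqrt{\frac{146510791}{3011}} = \frac{\sqrt{441143991701}}{3011}$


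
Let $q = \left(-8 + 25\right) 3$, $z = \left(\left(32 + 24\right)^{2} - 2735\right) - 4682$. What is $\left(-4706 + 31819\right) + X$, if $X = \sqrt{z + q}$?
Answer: $27113 + 3 i \sqrt{470} \approx 27113.0 + 65.038 i$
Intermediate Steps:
$z = -4281$ ($z = \left(56^{2} - 2735\right) - 4682 = \left(3136 - 2735\right) - 4682 = 401 - 4682 = -4281$)
$q = 51$ ($q = 17 \cdot 3 = 51$)
$X = 3 i \sqrt{470}$ ($X = \sqrt{-4281 + 51} = \sqrt{-4230} = 3 i \sqrt{470} \approx 65.038 i$)
$\left(-4706 + 31819\right) + X = \left(-4706 + 31819\right) + 3 i \sqrt{470} = 27113 + 3 i \sqrt{470}$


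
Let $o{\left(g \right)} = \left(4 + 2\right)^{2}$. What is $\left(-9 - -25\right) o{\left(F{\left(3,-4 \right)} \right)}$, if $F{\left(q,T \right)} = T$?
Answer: $576$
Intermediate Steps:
$o{\left(g \right)} = 36$ ($o{\left(g \right)} = 6^{2} = 36$)
$\left(-9 - -25\right) o{\left(F{\left(3,-4 \right)} \right)} = \left(-9 - -25\right) 36 = \left(-9 + 25\right) 36 = 16 \cdot 36 = 576$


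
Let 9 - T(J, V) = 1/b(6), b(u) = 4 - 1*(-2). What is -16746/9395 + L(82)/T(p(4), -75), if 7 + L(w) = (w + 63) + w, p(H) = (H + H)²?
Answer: 11513862/497935 ≈ 23.123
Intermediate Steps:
b(u) = 6 (b(u) = 4 + 2 = 6)
p(H) = 4*H² (p(H) = (2*H)² = 4*H²)
T(J, V) = 53/6 (T(J, V) = 9 - 1/6 = 9 - 1*⅙ = 9 - ⅙ = 53/6)
L(w) = 56 + 2*w (L(w) = -7 + ((w + 63) + w) = -7 + ((63 + w) + w) = -7 + (63 + 2*w) = 56 + 2*w)
-16746/9395 + L(82)/T(p(4), -75) = -16746/9395 + (56 + 2*82)/(53/6) = -16746*1/9395 + (56 + 164)*(6/53) = -16746/9395 + 220*(6/53) = -16746/9395 + 1320/53 = 11513862/497935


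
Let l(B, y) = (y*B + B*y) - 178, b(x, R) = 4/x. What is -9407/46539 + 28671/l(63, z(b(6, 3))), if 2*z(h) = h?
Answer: -1335599021/6329304 ≈ -211.02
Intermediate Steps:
z(h) = h/2
l(B, y) = -178 + 2*B*y (l(B, y) = (B*y + B*y) - 178 = 2*B*y - 178 = -178 + 2*B*y)
-9407/46539 + 28671/l(63, z(b(6, 3))) = -9407/46539 + 28671/(-178 + 2*63*((4/6)/2)) = -9407*1/46539 + 28671/(-178 + 2*63*((4*(⅙))/2)) = -9407/46539 + 28671/(-178 + 2*63*((½)*(⅔))) = -9407/46539 + 28671/(-178 + 2*63*(⅓)) = -9407/46539 + 28671/(-178 + 42) = -9407/46539 + 28671/(-136) = -9407/46539 + 28671*(-1/136) = -9407/46539 - 28671/136 = -1335599021/6329304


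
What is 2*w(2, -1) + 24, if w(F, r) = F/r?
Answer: 20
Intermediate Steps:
2*w(2, -1) + 24 = 2*(2/(-1)) + 24 = 2*(2*(-1)) + 24 = 2*(-2) + 24 = -4 + 24 = 20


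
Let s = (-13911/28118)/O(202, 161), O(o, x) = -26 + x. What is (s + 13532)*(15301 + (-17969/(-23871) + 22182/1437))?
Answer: 1499387948581580574611/7233909494895 ≈ 2.0727e+8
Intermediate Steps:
s = -4637/1265310 (s = (-13911/28118)/(-26 + 161) = -13911*1/28118/135 = -13911/28118*1/135 = -4637/1265310 ≈ -0.0036647)
(s + 13532)*(15301 + (-17969/(-23871) + 22182/1437)) = (-4637/1265310 + 13532)*(15301 + (-17969/(-23871) + 22182/1437)) = 17122170283*(15301 + (-17969*(-1/23871) + 22182*(1/1437)))/1265310 = 17122170283*(15301 + (17969/23871 + 7394/479))/1265310 = 17122170283*(15301 + 185109325/11434209)/1265310 = (17122170283/1265310)*(175139941234/11434209) = 1499387948581580574611/7233909494895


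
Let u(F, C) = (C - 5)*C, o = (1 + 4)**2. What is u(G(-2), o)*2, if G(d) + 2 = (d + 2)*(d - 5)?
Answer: 1000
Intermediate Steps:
o = 25 (o = 5**2 = 25)
G(d) = -2 + (-5 + d)*(2 + d) (G(d) = -2 + (d + 2)*(d - 5) = -2 + (2 + d)*(-5 + d) = -2 + (-5 + d)*(2 + d))
u(F, C) = C*(-5 + C) (u(F, C) = (-5 + C)*C = C*(-5 + C))
u(G(-2), o)*2 = (25*(-5 + 25))*2 = (25*20)*2 = 500*2 = 1000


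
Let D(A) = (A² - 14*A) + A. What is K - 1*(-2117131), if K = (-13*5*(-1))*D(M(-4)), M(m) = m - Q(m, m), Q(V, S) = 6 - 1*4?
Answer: 2124541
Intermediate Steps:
Q(V, S) = 2 (Q(V, S) = 6 - 4 = 2)
M(m) = -2 + m (M(m) = m - 1*2 = m - 2 = -2 + m)
D(A) = A² - 13*A
K = 7410 (K = (-13*5*(-1))*((-2 - 4)*(-13 + (-2 - 4))) = (-65*(-1))*(-6*(-13 - 6)) = 65*(-6*(-19)) = 65*114 = 7410)
K - 1*(-2117131) = 7410 - 1*(-2117131) = 7410 + 2117131 = 2124541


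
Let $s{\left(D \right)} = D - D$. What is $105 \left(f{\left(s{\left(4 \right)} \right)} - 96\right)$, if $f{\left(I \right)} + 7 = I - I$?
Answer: $-10815$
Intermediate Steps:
$s{\left(D \right)} = 0$
$f{\left(I \right)} = -7$ ($f{\left(I \right)} = -7 + \left(I - I\right) = -7 + 0 = -7$)
$105 \left(f{\left(s{\left(4 \right)} \right)} - 96\right) = 105 \left(-7 - 96\right) = 105 \left(-103\right) = -10815$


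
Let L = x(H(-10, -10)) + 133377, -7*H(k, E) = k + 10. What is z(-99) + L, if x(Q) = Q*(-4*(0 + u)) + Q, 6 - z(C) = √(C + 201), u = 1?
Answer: 133383 - √102 ≈ 1.3337e+5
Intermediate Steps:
H(k, E) = -10/7 - k/7 (H(k, E) = -(k + 10)/7 = -(10 + k)/7 = -10/7 - k/7)
z(C) = 6 - √(201 + C) (z(C) = 6 - √(C + 201) = 6 - √(201 + C))
x(Q) = -3*Q (x(Q) = Q*(-4*(0 + 1)) + Q = Q*(-4*1) + Q = Q*(-4) + Q = -4*Q + Q = -3*Q)
L = 133377 (L = -3*(-10/7 - ⅐*(-10)) + 133377 = -3*(-10/7 + 10/7) + 133377 = -3*0 + 133377 = 0 + 133377 = 133377)
z(-99) + L = (6 - √(201 - 99)) + 133377 = (6 - √102) + 133377 = 133383 - √102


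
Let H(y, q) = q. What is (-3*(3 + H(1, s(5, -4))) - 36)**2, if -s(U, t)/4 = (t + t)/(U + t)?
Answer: 19881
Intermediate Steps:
s(U, t) = -8*t/(U + t) (s(U, t) = -4*(t + t)/(U + t) = -4*2*t/(U + t) = -8*t/(U + t))
(-3*(3 + H(1, s(5, -4))) - 36)**2 = (-3*(3 - 8*(-4)/(5 - 4)) - 36)**2 = (-3*(3 - 8*(-4)/1) - 36)**2 = (-3*(3 - 8*(-4)*1) - 36)**2 = (-3*(3 + 32) - 36)**2 = (-3*35 - 36)**2 = (-105 - 36)**2 = (-141)**2 = 19881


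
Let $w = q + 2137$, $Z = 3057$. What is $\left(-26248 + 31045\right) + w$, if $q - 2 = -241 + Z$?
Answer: $9752$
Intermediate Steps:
$q = 2818$ ($q = 2 + \left(-241 + 3057\right) = 2 + 2816 = 2818$)
$w = 4955$ ($w = 2818 + 2137 = 4955$)
$\left(-26248 + 31045\right) + w = \left(-26248 + 31045\right) + 4955 = 4797 + 4955 = 9752$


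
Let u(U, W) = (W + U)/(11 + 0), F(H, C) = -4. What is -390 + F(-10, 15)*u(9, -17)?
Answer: -4258/11 ≈ -387.09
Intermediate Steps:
u(U, W) = U/11 + W/11 (u(U, W) = (U + W)/11 = (U + W)*(1/11) = U/11 + W/11)
-390 + F(-10, 15)*u(9, -17) = -390 - 4*((1/11)*9 + (1/11)*(-17)) = -390 - 4*(9/11 - 17/11) = -390 - 4*(-8/11) = -390 + 32/11 = -4258/11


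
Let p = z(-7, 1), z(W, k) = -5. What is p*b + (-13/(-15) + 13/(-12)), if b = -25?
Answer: 7487/60 ≈ 124.78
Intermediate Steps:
p = -5
p*b + (-13/(-15) + 13/(-12)) = -5*(-25) + (-13/(-15) + 13/(-12)) = 125 + (-13*(-1/15) + 13*(-1/12)) = 125 + (13/15 - 13/12) = 125 - 13/60 = 7487/60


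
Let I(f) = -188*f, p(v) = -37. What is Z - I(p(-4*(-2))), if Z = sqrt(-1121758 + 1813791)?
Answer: -6956 + sqrt(692033) ≈ -6124.1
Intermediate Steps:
Z = sqrt(692033) ≈ 831.88
Z - I(p(-4*(-2))) = sqrt(692033) - (-188)*(-37) = sqrt(692033) - 1*6956 = sqrt(692033) - 6956 = -6956 + sqrt(692033)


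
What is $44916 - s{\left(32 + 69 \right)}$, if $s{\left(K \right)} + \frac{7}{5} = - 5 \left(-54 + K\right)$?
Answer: $\frac{225762}{5} \approx 45152.0$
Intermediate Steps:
$s{\left(K \right)} = \frac{1343}{5} - 5 K$ ($s{\left(K \right)} = - \frac{7}{5} - 5 \left(-54 + K\right) = - \frac{7}{5} - \left(-270 + 5 K\right) = \frac{1343}{5} - 5 K$)
$44916 - s{\left(32 + 69 \right)} = 44916 - \left(\frac{1343}{5} - 5 \left(32 + 69\right)\right) = 44916 - \left(\frac{1343}{5} - 505\right) = 44916 - - \frac{1182}{5} = 44916 + \frac{1182}{5} = \frac{225762}{5}$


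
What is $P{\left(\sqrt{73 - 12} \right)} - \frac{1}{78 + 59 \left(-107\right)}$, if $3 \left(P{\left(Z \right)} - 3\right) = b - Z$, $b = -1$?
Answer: $\frac{49883}{18705} - \frac{\sqrt{61}}{3} \approx 0.063411$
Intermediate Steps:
$P{\left(Z \right)} = \frac{8}{3} - \frac{Z}{3}$ ($P{\left(Z \right)} = 3 + \frac{-1 - Z}{3} = 3 - \left(\frac{1}{3} + \frac{Z}{3}\right) = \frac{8}{3} - \frac{Z}{3}$)
$P{\left(\sqrt{73 - 12} \right)} - \frac{1}{78 + 59 \left(-107\right)} = \left(\frac{8}{3} - \frac{\sqrt{73 - 12}}{3}\right) - \frac{1}{78 + 59 \left(-107\right)} = \left(\frac{8}{3} - \frac{\sqrt{61}}{3}\right) - \frac{1}{78 - 6313} = \left(\frac{8}{3} - \frac{\sqrt{61}}{3}\right) - \frac{1}{-6235} = \left(\frac{8}{3} - \frac{\sqrt{61}}{3}\right) - - \frac{1}{6235} = \left(\frac{8}{3} - \frac{\sqrt{61}}{3}\right) + \frac{1}{6235} = \frac{49883}{18705} - \frac{\sqrt{61}}{3}$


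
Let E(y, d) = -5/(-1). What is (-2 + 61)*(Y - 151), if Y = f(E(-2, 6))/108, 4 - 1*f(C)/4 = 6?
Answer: -240661/27 ≈ -8913.4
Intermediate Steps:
E(y, d) = 5 (E(y, d) = -5*(-1) = 5)
f(C) = -8 (f(C) = 16 - 4*6 = 16 - 24 = -8)
Y = -2/27 (Y = -8/108 = -8*1/108 = -2/27 ≈ -0.074074)
(-2 + 61)*(Y - 151) = (-2 + 61)*(-2/27 - 151) = 59*(-4079/27) = -240661/27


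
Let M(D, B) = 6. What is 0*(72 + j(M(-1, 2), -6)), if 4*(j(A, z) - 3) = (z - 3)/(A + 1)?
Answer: 0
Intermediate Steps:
j(A, z) = 3 + (-3 + z)/(4*(1 + A)) (j(A, z) = 3 + ((z - 3)/(A + 1))/4 = 3 + ((-3 + z)/(1 + A))/4 = 3 + (-3 + z)/(4*(1 + A)))
0*(72 + j(M(-1, 2), -6)) = 0*(72 + (9 - 6 + 12*6)/(4*(1 + 6))) = 0*(72 + (1/4)*(9 - 6 + 72)/7) = 0*(72 + (1/4)*(1/7)*75) = 0*(72 + 75/28) = 0*(2091/28) = 0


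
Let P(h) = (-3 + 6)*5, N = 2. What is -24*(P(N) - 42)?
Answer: 648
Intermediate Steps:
P(h) = 15 (P(h) = 3*5 = 15)
-24*(P(N) - 42) = -24*(15 - 42) = -24*(-27) = 648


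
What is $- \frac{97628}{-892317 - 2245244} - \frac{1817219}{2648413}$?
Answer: $- \frac{5443076198495}{8309557340693} \approx -0.65504$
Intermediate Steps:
$- \frac{97628}{-892317 - 2245244} - \frac{1817219}{2648413} = - \frac{97628}{-3137561} - \frac{1817219}{2648413} = \left(-97628\right) \left(- \frac{1}{3137561}\right) - \frac{1817219}{2648413} = \frac{97628}{3137561} - \frac{1817219}{2648413} = - \frac{5443076198495}{8309557340693}$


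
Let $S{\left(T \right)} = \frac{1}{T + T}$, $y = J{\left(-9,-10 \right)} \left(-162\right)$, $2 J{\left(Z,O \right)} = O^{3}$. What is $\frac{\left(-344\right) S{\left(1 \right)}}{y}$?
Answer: $- \frac{43}{20250} \approx -0.0021235$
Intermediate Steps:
$J{\left(Z,O \right)} = \frac{O^{3}}{2}$
$y = 81000$ ($y = \frac{\left(-10\right)^{3}}{2} \left(-162\right) = \frac{1}{2} \left(-1000\right) \left(-162\right) = \left(-500\right) \left(-162\right) = 81000$)
$S{\left(T \right)} = \frac{1}{2 T}$
$\frac{\left(-344\right) S{\left(1 \right)}}{y} = \frac{\left(-344\right) \frac{1}{2 \cdot 1}}{81000} = - 344 \cdot \frac{1}{2} \cdot 1 \cdot \frac{1}{81000} = \left(-344\right) \frac{1}{2} \cdot \frac{1}{81000} = \left(-172\right) \frac{1}{81000} = - \frac{43}{20250}$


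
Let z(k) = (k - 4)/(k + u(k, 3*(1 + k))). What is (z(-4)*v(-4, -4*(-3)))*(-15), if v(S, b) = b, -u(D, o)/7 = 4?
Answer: -45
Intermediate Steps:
u(D, o) = -28 (u(D, o) = -7*4 = -28)
z(k) = (-4 + k)/(-28 + k) (z(k) = (k - 4)/(k - 28) = (-4 + k)/(-28 + k))
(z(-4)*v(-4, -4*(-3)))*(-15) = (((-4 - 4)/(-28 - 4))*(-4*(-3)))*(-15) = ((-8/(-32))*12)*(-15) = (-1/32*(-8)*12)*(-15) = ((¼)*12)*(-15) = 3*(-15) = -45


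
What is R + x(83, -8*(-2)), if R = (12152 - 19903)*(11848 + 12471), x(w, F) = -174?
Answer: -188496743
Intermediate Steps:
R = -188496569 (R = -7751*24319 = -188496569)
R + x(83, -8*(-2)) = -188496569 - 174 = -188496743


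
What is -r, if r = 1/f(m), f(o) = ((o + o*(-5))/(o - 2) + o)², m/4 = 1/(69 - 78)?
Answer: -9801/13456 ≈ -0.72837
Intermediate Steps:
m = -4/9 (m = 4/(69 - 78) = 4/(-9) = 4*(-⅑) = -4/9 ≈ -0.44444)
f(o) = (o - 4*o/(-2 + o))² (f(o) = ((o - 5*o)/(-2 + o) + o)² = ((-4*o)/(-2 + o) + o)² = (-4*o/(-2 + o) + o)² = (o - 4*o/(-2 + o))²)
r = 9801/13456 (r = 1/((-4/9)²*(-6 - 4/9)²/(-2 - 4/9)²) = 1/(16*(-58/9)²/(81*(-22/9)²)) = 1/((16/81)*(3364/81)*(81/484)) = 1/(13456/9801) = 9801/13456 ≈ 0.72837)
-r = -1*9801/13456 = -9801/13456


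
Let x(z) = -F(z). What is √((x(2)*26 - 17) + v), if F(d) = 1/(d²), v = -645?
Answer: I*√2674/2 ≈ 25.855*I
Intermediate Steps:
F(d) = d⁻²
x(z) = -1/z²
√((x(2)*26 - 17) + v) = √((-1/2²*26 - 17) - 645) = √((-1*¼*26 - 17) - 645) = √((-¼*26 - 17) - 645) = √((-13/2 - 17) - 645) = √(-47/2 - 645) = √(-1337/2) = I*√2674/2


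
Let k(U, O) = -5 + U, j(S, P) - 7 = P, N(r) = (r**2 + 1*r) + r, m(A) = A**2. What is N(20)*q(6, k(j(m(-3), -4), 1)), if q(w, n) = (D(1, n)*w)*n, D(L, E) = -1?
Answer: 5280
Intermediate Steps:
N(r) = r**2 + 2*r (N(r) = (r**2 + r) + r = (r + r**2) + r = r**2 + 2*r)
j(S, P) = 7 + P
q(w, n) = -n*w (q(w, n) = (-w)*n = -n*w)
N(20)*q(6, k(j(m(-3), -4), 1)) = (20*(2 + 20))*(-1*(-5 + (7 - 4))*6) = (20*22)*(-1*(-5 + 3)*6) = 440*(-1*(-2)*6) = 440*12 = 5280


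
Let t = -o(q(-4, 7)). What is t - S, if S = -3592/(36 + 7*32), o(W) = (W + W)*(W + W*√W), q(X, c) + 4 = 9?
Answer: -2352/65 - 50*√5 ≈ -147.99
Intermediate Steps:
q(X, c) = 5 (q(X, c) = -4 + 9 = 5)
o(W) = 2*W*(W + W^(3/2)) (o(W) = (2*W)*(W + W^(3/2)) = 2*W*(W + W^(3/2)))
t = -50 - 50*√5 (t = -(2*5² + 2*5^(5/2)) = -(2*25 + 2*(25*√5)) = -(50 + 50*√5) = -50 - 50*√5 ≈ -161.80)
S = -898/65 (S = -3592/(36 + 224) = -3592/260 = -3592*1/260 = -898/65 ≈ -13.815)
t - S = (-50 - 50*√5) - 1*(-898/65) = (-50 - 50*√5) + 898/65 = -2352/65 - 50*√5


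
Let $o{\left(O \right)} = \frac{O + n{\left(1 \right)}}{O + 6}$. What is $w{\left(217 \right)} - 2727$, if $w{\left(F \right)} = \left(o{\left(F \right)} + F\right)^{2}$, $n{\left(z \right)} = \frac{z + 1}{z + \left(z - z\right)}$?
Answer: $\frac{2227321117}{49729} \approx 44789.0$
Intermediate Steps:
$n{\left(z \right)} = \frac{1 + z}{z}$ ($n{\left(z \right)} = \frac{1 + z}{z + 0} = \frac{1 + z}{z}$)
$o{\left(O \right)} = \frac{2 + O}{6 + O}$ ($o{\left(O \right)} = \frac{O + \frac{1 + 1}{1}}{O + 6} = \frac{O + 1 \cdot 2}{6 + O} = \frac{O + 2}{6 + O} = \frac{2 + O}{6 + O}$)
$w{\left(F \right)} = \left(F + \frac{2 + F}{6 + F}\right)^{2}$ ($w{\left(F \right)} = \left(\frac{2 + F}{6 + F} + F\right)^{2} = \left(F + \frac{2 + F}{6 + F}\right)^{2}$)
$w{\left(217 \right)} - 2727 = \frac{\left(2 + 217 + 217 \left(6 + 217\right)\right)^{2}}{\left(6 + 217\right)^{2}} - 2727 = \frac{\left(2 + 217 + 217 \cdot 223\right)^{2}}{49729} - 2727 = \frac{\left(2 + 217 + 48391\right)^{2}}{49729} - 2727 = \frac{48610^{2}}{49729} - 2727 = \frac{1}{49729} \cdot 2362932100 - 2727 = \frac{2362932100}{49729} - 2727 = \frac{2227321117}{49729}$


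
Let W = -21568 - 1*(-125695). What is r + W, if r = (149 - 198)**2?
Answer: 106528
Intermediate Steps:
W = 104127 (W = -21568 + 125695 = 104127)
r = 2401 (r = (-49)**2 = 2401)
r + W = 2401 + 104127 = 106528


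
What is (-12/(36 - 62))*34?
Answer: 204/13 ≈ 15.692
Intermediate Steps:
(-12/(36 - 62))*34 = (-12/(-26))*34 = -1/26*(-12)*34 = (6/13)*34 = 204/13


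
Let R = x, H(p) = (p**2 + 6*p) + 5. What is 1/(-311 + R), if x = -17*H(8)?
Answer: -1/2300 ≈ -0.00043478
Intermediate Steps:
H(p) = 5 + p**2 + 6*p
x = -1989 (x = -17*(5 + 8**2 + 6*8) = -17*(5 + 64 + 48) = -17*117 = -1989)
R = -1989
1/(-311 + R) = 1/(-311 - 1989) = 1/(-2300) = -1/2300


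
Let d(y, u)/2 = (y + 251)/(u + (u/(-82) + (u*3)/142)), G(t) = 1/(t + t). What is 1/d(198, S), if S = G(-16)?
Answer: -2937/83650496 ≈ -3.5110e-5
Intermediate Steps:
G(t) = 1/(2*t)
S = -1/32 (S = (½)/(-16) = (½)*(-1/16) = -1/32 ≈ -0.031250)
d(y, u) = 5822*(251 + y)/(2937*u) (d(y, u) = 2*((y + 251)/(u + (u/(-82) + (u*3)/142))) = 2*((251 + y)/(u + (u*(-1/82) + (3*u)*(1/142)))) = 2*((251 + y)/(u + (-u/82 + 3*u/142))) = 2*((251 + y)/(u + 26*u/2911)) = 2*((251 + y)/((2937*u/2911))) = 2*((251 + y)*(2911/(2937*u))) = 2*(2911*(251 + y)/(2937*u)) = 5822*(251 + y)/(2937*u))
1/d(198, S) = 1/(5822*(251 + 198)/(2937*(-1/32))) = 1/((5822/2937)*(-32)*449) = 1/(-83650496/2937) = -2937/83650496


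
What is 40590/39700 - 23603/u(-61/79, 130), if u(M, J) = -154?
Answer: 23582249/152845 ≈ 154.29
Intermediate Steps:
40590/39700 - 23603/u(-61/79, 130) = 40590/39700 - 23603/(-154) = 40590*(1/39700) - 23603*(-1/154) = 4059/3970 + 23603/154 = 23582249/152845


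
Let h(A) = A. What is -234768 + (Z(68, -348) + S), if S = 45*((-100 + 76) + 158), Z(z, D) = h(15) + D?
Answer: -229071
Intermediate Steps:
Z(z, D) = 15 + D
S = 6030 (S = 45*(-24 + 158) = 45*134 = 6030)
-234768 + (Z(68, -348) + S) = -234768 + ((15 - 348) + 6030) = -234768 + (-333 + 6030) = -234768 + 5697 = -229071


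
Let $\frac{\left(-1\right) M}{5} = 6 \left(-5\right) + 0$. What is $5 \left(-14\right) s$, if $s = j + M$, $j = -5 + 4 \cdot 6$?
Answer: $-11830$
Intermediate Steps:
$j = 19$ ($j = -5 + 24 = 19$)
$M = 150$ ($M = - 5 \left(6 \left(-5\right) + 0\right) = - 5 \left(-30 + 0\right) = \left(-5\right) \left(-30\right) = 150$)
$s = 169$ ($s = 19 + 150 = 169$)
$5 \left(-14\right) s = 5 \left(-14\right) 169 = \left(-70\right) 169 = -11830$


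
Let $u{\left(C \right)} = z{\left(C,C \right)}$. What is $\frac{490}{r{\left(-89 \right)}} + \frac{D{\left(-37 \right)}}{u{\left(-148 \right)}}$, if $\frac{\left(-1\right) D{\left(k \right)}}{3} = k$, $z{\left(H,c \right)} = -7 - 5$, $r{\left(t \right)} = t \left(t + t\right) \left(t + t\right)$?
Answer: $- \frac{26084343}{2819876} \approx -9.2502$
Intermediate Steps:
$r{\left(t \right)} = 4 t^{3}$ ($r{\left(t \right)} = t 2 t 2 t = t 4 t^{2} = 4 t^{3}$)
$z{\left(H,c \right)} = -12$ ($z{\left(H,c \right)} = -7 - 5 = -12$)
$D{\left(k \right)} = - 3 k$
$u{\left(C \right)} = -12$
$\frac{490}{r{\left(-89 \right)}} + \frac{D{\left(-37 \right)}}{u{\left(-148 \right)}} = \frac{490}{4 \left(-89\right)^{3}} + \frac{\left(-3\right) \left(-37\right)}{-12} = \frac{490}{4 \left(-704969\right)} + 111 \left(- \frac{1}{12}\right) = \frac{490}{-2819876} - \frac{37}{4} = 490 \left(- \frac{1}{2819876}\right) - \frac{37}{4} = - \frac{245}{1409938} - \frac{37}{4} = - \frac{26084343}{2819876}$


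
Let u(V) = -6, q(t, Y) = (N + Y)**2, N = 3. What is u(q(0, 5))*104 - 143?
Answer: -767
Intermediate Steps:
q(t, Y) = (3 + Y)**2
u(q(0, 5))*104 - 143 = -6*104 - 143 = -624 - 143 = -767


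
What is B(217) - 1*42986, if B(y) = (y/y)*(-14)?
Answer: -43000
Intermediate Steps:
B(y) = -14 (B(y) = 1*(-14) = -14)
B(217) - 1*42986 = -14 - 1*42986 = -14 - 42986 = -43000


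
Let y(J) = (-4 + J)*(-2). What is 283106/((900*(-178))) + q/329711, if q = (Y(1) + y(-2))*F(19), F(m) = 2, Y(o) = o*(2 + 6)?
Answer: -46668377183/26409851100 ≈ -1.7671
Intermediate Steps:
Y(o) = 8*o (Y(o) = o*8 = 8*o)
y(J) = 8 - 2*J
q = 40 (q = (8*1 + (8 - 2*(-2)))*2 = (8 + (8 + 4))*2 = (8 + 12)*2 = 20*2 = 40)
283106/((900*(-178))) + q/329711 = 283106/((900*(-178))) + 40/329711 = 283106/(-160200) + 40*(1/329711) = 283106*(-1/160200) + 40/329711 = -141553/80100 + 40/329711 = -46668377183/26409851100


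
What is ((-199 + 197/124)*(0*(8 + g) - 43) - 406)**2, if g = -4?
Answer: 1004511076009/15376 ≈ 6.5330e+7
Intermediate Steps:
((-199 + 197/124)*(0*(8 + g) - 43) - 406)**2 = ((-199 + 197/124)*(0*(8 - 4) - 43) - 406)**2 = ((-199 + 197*(1/124))*(0*4 - 43) - 406)**2 = ((-199 + 197/124)*(0 - 43) - 406)**2 = (-24479/124*(-43) - 406)**2 = (1052597/124 - 406)**2 = (1002253/124)**2 = 1004511076009/15376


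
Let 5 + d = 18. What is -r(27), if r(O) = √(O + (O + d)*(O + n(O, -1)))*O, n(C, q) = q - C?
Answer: -27*I*√13 ≈ -97.35*I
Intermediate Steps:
d = 13 (d = -5 + 18 = 13)
r(O) = I*O*√13 (r(O) = √(O + (O + 13)*(O + (-1 - O)))*O = √(O + (13 + O)*(-1))*O = √(O + (-13 - O))*O = √(-13)*O = (I*√13)*O = I*O*√13)
-r(27) = -I*27*√13 = -27*I*√13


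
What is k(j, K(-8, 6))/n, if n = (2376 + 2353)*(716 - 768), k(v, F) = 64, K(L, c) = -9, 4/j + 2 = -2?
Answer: -16/61477 ≈ -0.00026026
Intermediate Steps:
j = -1 (j = 4/(-2 - 2) = 4/(-4) = 4*(-¼) = -1)
n = -245908 (n = 4729*(-52) = -245908)
k(j, K(-8, 6))/n = 64/(-245908) = 64*(-1/245908) = -16/61477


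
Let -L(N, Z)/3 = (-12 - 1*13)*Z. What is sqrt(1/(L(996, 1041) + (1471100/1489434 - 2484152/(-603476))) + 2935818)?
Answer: sqrt(225939651874137956476702011713327387121)/8772667380123671 ≈ 1713.4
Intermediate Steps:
L(N, Z) = 75*Z (L(N, Z) = -3*(-12 - 1*13)*Z = -3*(-12 - 13)*Z = -(-75)*Z = 75*Z)
sqrt(1/(L(996, 1041) + (1471100/1489434 - 2484152/(-603476))) + 2935818) = sqrt(1/(75*1041 + (1471100/1489434 - 2484152/(-603476))) + 2935818) = sqrt(1/(78075 + (1471100*(1/1489434) - 2484152*(-1/603476))) + 2935818) = sqrt(1/(78075 + (735550/744717 + 621038/150869)) + 2935818) = sqrt(1/(78075 + 573469249196/112354709073) + 2935818) = sqrt(1/(8772667380123671/112354709073) + 2935818) = sqrt(112354709073/8772667380123671 + 2935818) = sqrt(25754954802692270256951/8772667380123671) = sqrt(225939651874137956476702011713327387121)/8772667380123671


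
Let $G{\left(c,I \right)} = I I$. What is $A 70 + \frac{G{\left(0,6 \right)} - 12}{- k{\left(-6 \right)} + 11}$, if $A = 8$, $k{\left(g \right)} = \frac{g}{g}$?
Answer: $\frac{2812}{5} \approx 562.4$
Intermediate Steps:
$k{\left(g \right)} = 1$
$G{\left(c,I \right)} = I^{2}$
$A 70 + \frac{G{\left(0,6 \right)} - 12}{- k{\left(-6 \right)} + 11} = 8 \cdot 70 + \frac{6^{2} - 12}{\left(-1\right) 1 + 11} = 560 + \frac{36 - 12}{-1 + 11} = 560 + \frac{24}{10} = 560 + 24 \cdot \frac{1}{10} = 560 + \frac{12}{5} = \frac{2812}{5}$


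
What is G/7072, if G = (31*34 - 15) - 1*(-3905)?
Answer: 309/442 ≈ 0.69909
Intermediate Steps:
G = 4944 (G = (1054 - 15) + 3905 = 1039 + 3905 = 4944)
G/7072 = 4944/7072 = 4944*(1/7072) = 309/442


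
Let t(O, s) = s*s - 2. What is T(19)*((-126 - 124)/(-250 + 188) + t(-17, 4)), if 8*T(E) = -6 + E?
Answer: 7267/248 ≈ 29.302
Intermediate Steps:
t(O, s) = -2 + s**2 (t(O, s) = s**2 - 2 = -2 + s**2)
T(E) = -3/4 + E/8 (T(E) = (-6 + E)/8 = -3/4 + E/8)
T(19)*((-126 - 124)/(-250 + 188) + t(-17, 4)) = (-3/4 + (1/8)*19)*((-126 - 124)/(-250 + 188) + (-2 + 4**2)) = (-3/4 + 19/8)*(-250/(-62) + (-2 + 16)) = 13*(-250*(-1/62) + 14)/8 = 13*(125/31 + 14)/8 = (13/8)*(559/31) = 7267/248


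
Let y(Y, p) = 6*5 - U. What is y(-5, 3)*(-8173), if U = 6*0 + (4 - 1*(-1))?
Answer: -204325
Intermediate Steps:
U = 5 (U = 0 + (4 + 1) = 0 + 5 = 5)
y(Y, p) = 25 (y(Y, p) = 6*5 - 1*5 = 30 - 5 = 25)
y(-5, 3)*(-8173) = 25*(-8173) = -204325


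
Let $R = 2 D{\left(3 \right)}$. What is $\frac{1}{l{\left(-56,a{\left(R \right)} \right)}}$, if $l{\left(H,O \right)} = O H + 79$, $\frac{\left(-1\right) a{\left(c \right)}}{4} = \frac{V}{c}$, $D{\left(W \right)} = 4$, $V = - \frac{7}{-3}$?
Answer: $\frac{3}{433} \approx 0.0069284$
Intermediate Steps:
$V = \frac{7}{3}$ ($V = \left(-7\right) \left(- \frac{1}{3}\right) = \frac{7}{3} \approx 2.3333$)
$R = 8$ ($R = 2 \cdot 4 = 8$)
$a{\left(c \right)} = - \frac{28}{3 c}$ ($a{\left(c \right)} = - 4 \frac{7}{3 c} = - \frac{28}{3 c}$)
$l{\left(H,O \right)} = 79 + H O$ ($l{\left(H,O \right)} = H O + 79 = 79 + H O$)
$\frac{1}{l{\left(-56,a{\left(R \right)} \right)}} = \frac{1}{79 - 56 \left(- \frac{28}{3 \cdot 8}\right)} = \frac{1}{79 - 56 \left(\left(- \frac{28}{3}\right) \frac{1}{8}\right)} = \frac{1}{79 - - \frac{196}{3}} = \frac{1}{79 + \frac{196}{3}} = \frac{1}{\frac{433}{3}} = \frac{3}{433}$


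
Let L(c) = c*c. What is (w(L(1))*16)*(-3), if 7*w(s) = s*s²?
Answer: -48/7 ≈ -6.8571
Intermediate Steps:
L(c) = c²
w(s) = s³/7 (w(s) = (s*s²)/7 = s³/7)
(w(L(1))*16)*(-3) = (((1²)³/7)*16)*(-3) = (((⅐)*1³)*16)*(-3) = (((⅐)*1)*16)*(-3) = ((⅐)*16)*(-3) = (16/7)*(-3) = -48/7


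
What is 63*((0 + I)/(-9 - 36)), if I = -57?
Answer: 399/5 ≈ 79.800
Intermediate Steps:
63*((0 + I)/(-9 - 36)) = 63*((0 - 57)/(-9 - 36)) = 63*(-57/(-45)) = 63*(-57*(-1/45)) = 63*(19/15) = 399/5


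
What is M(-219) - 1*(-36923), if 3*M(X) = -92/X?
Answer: 24258503/657 ≈ 36923.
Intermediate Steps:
M(X) = -92/(3*X) (M(X) = (-92/X)/3 = -92/(3*X))
M(-219) - 1*(-36923) = -92/3/(-219) - 1*(-36923) = -92/3*(-1/219) + 36923 = 92/657 + 36923 = 24258503/657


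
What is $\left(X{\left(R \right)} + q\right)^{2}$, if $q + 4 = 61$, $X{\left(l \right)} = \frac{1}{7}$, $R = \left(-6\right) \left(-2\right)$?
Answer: $\frac{160000}{49} \approx 3265.3$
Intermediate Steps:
$R = 12$
$X{\left(l \right)} = \frac{1}{7}$
$q = 57$ ($q = -4 + 61 = 57$)
$\left(X{\left(R \right)} + q\right)^{2} = \left(\frac{1}{7} + 57\right)^{2} = \left(\frac{400}{7}\right)^{2} = \frac{160000}{49}$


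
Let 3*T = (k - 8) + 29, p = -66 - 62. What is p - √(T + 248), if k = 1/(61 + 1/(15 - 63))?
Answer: -128 - √2184715727/2927 ≈ -143.97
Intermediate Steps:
k = 48/2927 (k = 1/(61 + 1/(-48)) = 1/(61 - 1/48) = 1/(2927/48) = 48/2927 ≈ 0.016399)
p = -128
T = 20505/2927 (T = ((48/2927 - 8) + 29)/3 = (-23368/2927 + 29)/3 = (⅓)*(61515/2927) = 20505/2927 ≈ 7.0055)
p - √(T + 248) = -128 - √(20505/2927 + 248) = -128 - √(746401/2927) = -128 - √2184715727/2927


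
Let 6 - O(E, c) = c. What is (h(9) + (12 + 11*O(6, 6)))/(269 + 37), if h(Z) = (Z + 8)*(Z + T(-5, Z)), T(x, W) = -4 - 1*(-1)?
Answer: 19/51 ≈ 0.37255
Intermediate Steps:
O(E, c) = 6 - c
T(x, W) = -3 (T(x, W) = -4 + 1 = -3)
h(Z) = (-3 + Z)*(8 + Z) (h(Z) = (Z + 8)*(Z - 3) = (8 + Z)*(-3 + Z) = (-3 + Z)*(8 + Z))
(h(9) + (12 + 11*O(6, 6)))/(269 + 37) = ((-24 + 9² + 5*9) + (12 + 11*(6 - 1*6)))/(269 + 37) = ((-24 + 81 + 45) + (12 + 11*(6 - 6)))/306 = (102 + (12 + 11*0))*(1/306) = (102 + (12 + 0))*(1/306) = (102 + 12)*(1/306) = 114*(1/306) = 19/51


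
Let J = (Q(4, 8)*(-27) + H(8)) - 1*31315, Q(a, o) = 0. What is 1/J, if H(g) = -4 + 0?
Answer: -1/31319 ≈ -3.1930e-5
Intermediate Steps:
H(g) = -4
J = -31319 (J = (0*(-27) - 4) - 1*31315 = (0 - 4) - 31315 = -4 - 31315 = -31319)
1/J = 1/(-31319) = -1/31319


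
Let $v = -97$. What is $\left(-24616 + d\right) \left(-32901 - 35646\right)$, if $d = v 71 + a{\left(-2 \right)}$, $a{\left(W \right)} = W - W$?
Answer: $2159436141$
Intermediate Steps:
$a{\left(W \right)} = 0$
$d = -6887$ ($d = \left(-97\right) 71 + 0 = -6887 + 0 = -6887$)
$\left(-24616 + d\right) \left(-32901 - 35646\right) = \left(-24616 - 6887\right) \left(-32901 - 35646\right) = \left(-31503\right) \left(-68547\right) = 2159436141$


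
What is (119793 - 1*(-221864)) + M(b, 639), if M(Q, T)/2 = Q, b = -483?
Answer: 340691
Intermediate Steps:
M(Q, T) = 2*Q
(119793 - 1*(-221864)) + M(b, 639) = (119793 - 1*(-221864)) + 2*(-483) = (119793 + 221864) - 966 = 341657 - 966 = 340691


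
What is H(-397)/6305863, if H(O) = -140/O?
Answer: 140/2503427611 ≈ 5.5923e-8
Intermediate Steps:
H(-397)/6305863 = -140/(-397)/6305863 = -140*(-1/397)*(1/6305863) = (140/397)*(1/6305863) = 140/2503427611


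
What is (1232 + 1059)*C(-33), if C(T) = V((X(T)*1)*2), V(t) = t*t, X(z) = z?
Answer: 9979596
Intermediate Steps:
V(t) = t²
C(T) = 4*T² (C(T) = ((T*1)*2)² = (T*2)² = (2*T)² = 4*T²)
(1232 + 1059)*C(-33) = (1232 + 1059)*(4*(-33)²) = 2291*(4*1089) = 2291*4356 = 9979596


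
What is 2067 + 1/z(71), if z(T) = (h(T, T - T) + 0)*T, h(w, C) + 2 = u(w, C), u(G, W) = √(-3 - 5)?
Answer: 880541/426 - I*√2/426 ≈ 2067.0 - 0.0033198*I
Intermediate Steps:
u(G, W) = 2*I*√2 (u(G, W) = √(-8) = 2*I*√2)
h(w, C) = -2 + 2*I*√2
z(T) = T*(-2 + 2*I*√2) (z(T) = ((-2 + 2*I*√2) + 0)*T = (-2 + 2*I*√2)*T = T*(-2 + 2*I*√2))
2067 + 1/z(71) = 2067 + 1/(2*71*(-1 + I*√2)) = 2067 + 1/(-142 + 142*I*√2)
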